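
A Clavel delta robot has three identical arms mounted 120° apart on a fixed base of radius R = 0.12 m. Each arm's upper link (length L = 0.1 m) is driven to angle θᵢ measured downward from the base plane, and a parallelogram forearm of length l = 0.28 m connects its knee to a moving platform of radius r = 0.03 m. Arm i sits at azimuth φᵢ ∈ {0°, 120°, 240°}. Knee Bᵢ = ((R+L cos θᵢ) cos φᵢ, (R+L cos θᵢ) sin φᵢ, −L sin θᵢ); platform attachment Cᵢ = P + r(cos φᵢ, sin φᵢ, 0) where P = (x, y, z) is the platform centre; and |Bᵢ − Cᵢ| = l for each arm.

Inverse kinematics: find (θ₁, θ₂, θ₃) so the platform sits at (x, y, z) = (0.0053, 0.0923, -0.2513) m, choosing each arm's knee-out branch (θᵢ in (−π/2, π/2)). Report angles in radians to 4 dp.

θ₁ = 0.5233, θ₂ = 0.0006, θ₃ = 1.0471

φ1=0.0° → target in arm frame (0.0053, 0.0923)
  e−x'=0.0847;  (l²−L²−(e−x')²−y'²−z²)/2L = -0.0522
  θ1 = atan2(B,A) + arccos(C/0.2652) = 0.5233
arm 2 (φ=120.0°): x'=0.0773, y'=-0.0507
  A cos θ + B sin θ = C:  0.0127·cos θ + -0.2513·sin θ = 0.0126
  θ2 = atan2(B,A) + arccos(C/0.2516) = 0.0006
rotate P by −φ3: (-0.0826, -0.0416, -0.2513)
  A=0.1726, B=-0.2513, C=(l²−L²−A²−y'²−z²)/(2L)=-0.1313
  √(A²+B²)=0.3049;  θ3 = -0.9690+2.0161 ≈ 1.0471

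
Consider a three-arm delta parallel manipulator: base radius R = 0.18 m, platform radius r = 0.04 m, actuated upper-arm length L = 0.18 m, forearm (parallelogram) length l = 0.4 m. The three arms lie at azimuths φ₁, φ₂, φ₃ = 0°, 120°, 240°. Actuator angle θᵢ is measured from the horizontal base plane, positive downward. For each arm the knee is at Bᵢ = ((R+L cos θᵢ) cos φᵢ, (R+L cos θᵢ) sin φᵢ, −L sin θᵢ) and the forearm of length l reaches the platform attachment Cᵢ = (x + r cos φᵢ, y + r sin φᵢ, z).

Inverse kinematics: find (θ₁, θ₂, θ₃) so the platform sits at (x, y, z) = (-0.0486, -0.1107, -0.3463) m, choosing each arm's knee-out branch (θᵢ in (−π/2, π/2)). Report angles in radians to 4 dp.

rotate P by −φ1: (-0.0486, -0.1107, -0.3463)
  e−x'=0.1886;  (l²−L²−(e−x')²−y'²−z²)/2L = -0.1115
  γ=atan2(-0.3463,0.1886)=-1.0721;  ψ=arccos(-0.2828)=1.8575;  θ1=γ+ψ≈0.7854
φ2=120.0° → target in arm frame (-0.0716, 0.0974)
  A=0.2116, B=-0.3463, C=(l²−L²−A²−y'²−z²)/(2L)=-0.1294
  γ=atan2(-0.3463,0.2116)=-1.0224;  ψ=arccos(-0.3188)=1.8953;  θ2=γ+ψ≈0.8729
arm 3 (φ=240.0°): x'=0.1202, y'=0.0133
  e−x'=0.0198;  (l²−L²−(e−x')²−y'²−z²)/2L = 0.0197
  γ=atan2(-0.3463,0.0198)=-1.5136;  ψ=arccos(0.0569)=1.5138;  θ3=γ+ψ≈0.0003

θ₁ = 0.7854, θ₂ = 0.8729, θ₃ = 0.0003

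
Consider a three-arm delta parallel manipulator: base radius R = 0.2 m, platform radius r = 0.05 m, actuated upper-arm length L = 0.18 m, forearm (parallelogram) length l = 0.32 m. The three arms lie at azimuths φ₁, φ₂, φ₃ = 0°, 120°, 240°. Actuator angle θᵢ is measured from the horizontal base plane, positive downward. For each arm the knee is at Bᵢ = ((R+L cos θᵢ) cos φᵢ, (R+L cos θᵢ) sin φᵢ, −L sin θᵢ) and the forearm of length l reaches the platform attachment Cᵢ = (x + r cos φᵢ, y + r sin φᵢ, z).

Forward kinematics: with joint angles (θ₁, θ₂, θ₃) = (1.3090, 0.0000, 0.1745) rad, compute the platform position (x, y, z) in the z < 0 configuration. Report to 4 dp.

centre 1 = (0.1966·cos0.0°, 0.1966·sin0.0°, -0.1739) = (0.1966, 0.0000, -0.1739)
φ2=120.0°: virtual centre (-0.1650, 0.2858, 0.0000), radius l
arm 3 at φ=240.0°: ρ3 = 0.3273;  centre 3 = (-0.1636, -0.2834, -0.0313)
|centre ₂|²−|centre ₁|² = 0.0400;  |centre ₃|²−|centre ₁|² = 0.0392
plane₁₂: -0.7232x+0.5716y+0.3477z = 0.0400
Cramer: x(z) = -0.0549+0.4383z;  y(z) = 0.0006-0.0538z
sphere 1 gives Az²+Bz+C=0 with A=1.1950, B=0.1272, C=-0.0089;  B²−4AC=0.0589;  roots -0.1548, 0.0483;  negative root z = -0.1548
x = -0.1227, y = 0.0089

(-0.1227, 0.0089, -0.1548)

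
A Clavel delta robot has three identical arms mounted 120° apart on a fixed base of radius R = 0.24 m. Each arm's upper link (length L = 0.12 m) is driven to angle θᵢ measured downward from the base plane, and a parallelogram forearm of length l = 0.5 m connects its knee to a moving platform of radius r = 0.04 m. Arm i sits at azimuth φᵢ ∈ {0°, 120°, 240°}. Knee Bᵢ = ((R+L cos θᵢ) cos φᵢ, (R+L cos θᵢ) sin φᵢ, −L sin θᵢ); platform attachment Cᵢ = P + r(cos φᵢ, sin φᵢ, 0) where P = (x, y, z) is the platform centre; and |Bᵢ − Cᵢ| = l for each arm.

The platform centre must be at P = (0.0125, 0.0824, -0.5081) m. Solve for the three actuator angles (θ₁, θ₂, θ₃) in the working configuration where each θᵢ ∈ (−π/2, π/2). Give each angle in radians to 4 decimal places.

θ₁ = 0.8729, θ₂ = 0.6112, θ₃ = 1.3091

arm 1 (φ=0.0°): x'=0.0125, y'=0.0824
  A=0.1875, B=-0.5081, C=(l²−L²−A²−y'²−z²)/(2L)=-0.2688
  √(A²+B²)=0.5416;  θ1 = -1.2173+2.0901 ≈ 0.8729
arm 2 (φ=120.0°): x'=0.0651, y'=-0.0520
  e−x'=0.1349;  (l²−L²−(e−x')²−y'²−z²)/2L = -0.1811
  θ2 = atan2(B,A) + arccos(C/0.5257) = 0.6112
arm 3 (φ=240.0°): x'=-0.0776, y'=-0.0304
  A cos θ + B sin θ = C:  0.2776·cos θ + -0.5081·sin θ = -0.4190
  √(A²+B²)=0.5790;  θ3 = -1.0707+2.3799 ≈ 1.3091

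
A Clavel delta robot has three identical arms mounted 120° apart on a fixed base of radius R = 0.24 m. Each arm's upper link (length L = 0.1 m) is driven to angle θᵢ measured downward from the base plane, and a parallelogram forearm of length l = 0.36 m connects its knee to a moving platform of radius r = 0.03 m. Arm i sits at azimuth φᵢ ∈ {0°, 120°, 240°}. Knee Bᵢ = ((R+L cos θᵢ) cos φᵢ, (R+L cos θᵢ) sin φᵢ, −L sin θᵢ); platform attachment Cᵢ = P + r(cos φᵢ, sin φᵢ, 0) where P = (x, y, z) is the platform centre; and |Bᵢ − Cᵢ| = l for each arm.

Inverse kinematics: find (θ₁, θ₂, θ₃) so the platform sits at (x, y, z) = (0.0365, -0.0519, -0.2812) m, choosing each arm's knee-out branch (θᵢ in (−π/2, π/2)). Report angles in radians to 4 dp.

φ1=0.0° → target in arm frame (0.0365, -0.0519)
  A=0.1735, B=-0.2812, C=(l²−L²−A²−y'²−z²)/(2L)=0.0387
  γ=atan2(-0.2812,0.1735)=-1.0180;  ψ=arccos(0.1170)=1.4535;  θ1=γ+ψ≈0.4356
φ2=120.0° → target in arm frame (-0.0632, -0.0057)
  e−x'=0.2732;  (l²−L²−(e−x')²−y'²−z²)/2L = -0.1707
  θ2 = atan2(B,A) + arccos(C/0.3921) = 1.2215
arm 3 (φ=240.0°): x'=0.0267, y'=0.0576
  A=0.1833, B=-0.2812, C=(l²−L²−A²−y'²−z²)/(2L)=0.0181
  √(A²+B²)=0.3357;  θ3 = -0.9931+1.5169 ≈ 0.5238

θ₁ = 0.4356, θ₂ = 1.2215, θ₃ = 0.5238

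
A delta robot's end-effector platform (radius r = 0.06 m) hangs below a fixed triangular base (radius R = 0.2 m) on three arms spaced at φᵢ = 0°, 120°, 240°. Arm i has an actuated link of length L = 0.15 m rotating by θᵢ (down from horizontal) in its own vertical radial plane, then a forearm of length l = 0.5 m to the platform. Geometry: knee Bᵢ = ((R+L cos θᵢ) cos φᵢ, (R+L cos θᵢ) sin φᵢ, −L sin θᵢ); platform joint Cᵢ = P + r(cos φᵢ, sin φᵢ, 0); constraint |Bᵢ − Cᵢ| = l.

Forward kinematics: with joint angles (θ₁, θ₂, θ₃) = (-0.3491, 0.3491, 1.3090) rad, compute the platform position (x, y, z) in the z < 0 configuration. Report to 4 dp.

(0.1922, 0.1580, -0.4147)

φ1=0.0°: virtual centre (0.2810, 0.0000, 0.0513), radius l
φ2=120.0°: virtual centre (-0.1405, 0.2433, -0.0513), radius l
centre 3 = (0.1788·cos240.0°, 0.1788·sin240.0°, -0.1449) = (-0.0894, -0.1549, -0.1449)
|centre ₂|²−|centre ₁|² = 0.0000;  |centre ₃|²−|centre ₁|² = -0.0286
plane₁₂: -0.8429x+0.4866y+-0.2052z = 0.0000
Cramer: x(z) = 0.0224-0.4095z;  y(z) = 0.0388-0.2875z
quadratic in z: (1.2504)z²+(0.0868)z+(-0.1790)=0, √Δ=0.9502 → z ∈ {-0.4147, 0.3452}; z = -0.4147 (taking z<0)
x = 0.1922, y = 0.1580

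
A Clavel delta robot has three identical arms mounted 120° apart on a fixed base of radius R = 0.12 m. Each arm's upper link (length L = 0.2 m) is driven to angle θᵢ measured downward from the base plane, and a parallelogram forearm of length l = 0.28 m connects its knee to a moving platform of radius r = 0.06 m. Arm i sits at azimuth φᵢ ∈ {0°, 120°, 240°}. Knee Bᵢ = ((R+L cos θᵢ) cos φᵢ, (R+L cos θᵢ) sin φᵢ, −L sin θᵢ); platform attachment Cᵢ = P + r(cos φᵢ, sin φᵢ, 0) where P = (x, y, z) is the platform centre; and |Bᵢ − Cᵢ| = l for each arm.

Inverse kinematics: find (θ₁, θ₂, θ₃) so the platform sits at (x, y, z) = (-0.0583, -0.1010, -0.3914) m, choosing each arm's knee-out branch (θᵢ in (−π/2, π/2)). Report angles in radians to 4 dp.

θ₁ = 1.3091, θ₂ = 1.3092, θ₃ = 0.6983

arm 1 (φ=0.0°): x'=-0.0583, y'=-0.1010
  e−x'=0.1183;  (l²−L²−(e−x')²−y'²−z²)/2L = -0.3475
  √(A²+B²)=0.4089;  θ1 = -1.2773+2.5864 ≈ 1.3091
arm 2 (φ=120.0°): x'=-0.0583, y'=0.1010
  A=0.1183, B=-0.3914, C=(l²−L²−A²−y'²−z²)/(2L)=-0.3475
  √(A²+B²)=0.4089;  θ2 = -1.2772+2.5864 ≈ 1.3092
φ3=240.0° → target in arm frame (0.1166, 0.0000)
  A=-0.0566, B=-0.3914, C=(l²−L²−A²−y'²−z²)/(2L)=-0.2950
  θ3 = atan2(B,A) + arccos(C/0.3955) = 0.6983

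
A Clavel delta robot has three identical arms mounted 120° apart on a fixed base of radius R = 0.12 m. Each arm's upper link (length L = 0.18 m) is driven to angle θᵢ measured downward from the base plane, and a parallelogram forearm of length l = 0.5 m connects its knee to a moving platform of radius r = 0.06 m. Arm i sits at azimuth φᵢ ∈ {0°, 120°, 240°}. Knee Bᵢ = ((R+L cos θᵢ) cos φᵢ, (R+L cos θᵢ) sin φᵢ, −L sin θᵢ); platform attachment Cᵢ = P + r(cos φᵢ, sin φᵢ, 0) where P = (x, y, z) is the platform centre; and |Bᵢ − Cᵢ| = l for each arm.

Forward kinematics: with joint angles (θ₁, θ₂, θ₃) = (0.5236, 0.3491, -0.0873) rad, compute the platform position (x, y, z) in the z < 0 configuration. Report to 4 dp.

(-0.0967, -0.0898, -0.4698)

arm 1 at φ=0.0°: e+L cos θ1 = 0.2159;  O1 = (0.2159, 0.0000, -0.0900)
arm 2 at φ=120.0°: e+L cos θ2 = 0.2291;  O2 = (-0.1146, 0.1984, -0.0616)
arm 3 at φ=240.0°: e+L cos θ3 = 0.2393;  O3 = (-0.1197, -0.2073, 0.0157)
|O₂|²−|O₁|² = 0.0016;  |O₃|²−|O₁|² = 0.0028
plane₁₂: -0.6609x+0.3969y+0.0569z = 0.0016
det = 0.5403;  x = -0.0033+0.1989z,  y = -0.0015+0.1880z
into |P−O₁|² = l²: 1.0749z² + 0.0923z + -0.1939 = 0;  Δ = 0.8420;  z = -0.4698 or 0.3839 → z<0 root = -0.4698
x = -0.0967, y = -0.0898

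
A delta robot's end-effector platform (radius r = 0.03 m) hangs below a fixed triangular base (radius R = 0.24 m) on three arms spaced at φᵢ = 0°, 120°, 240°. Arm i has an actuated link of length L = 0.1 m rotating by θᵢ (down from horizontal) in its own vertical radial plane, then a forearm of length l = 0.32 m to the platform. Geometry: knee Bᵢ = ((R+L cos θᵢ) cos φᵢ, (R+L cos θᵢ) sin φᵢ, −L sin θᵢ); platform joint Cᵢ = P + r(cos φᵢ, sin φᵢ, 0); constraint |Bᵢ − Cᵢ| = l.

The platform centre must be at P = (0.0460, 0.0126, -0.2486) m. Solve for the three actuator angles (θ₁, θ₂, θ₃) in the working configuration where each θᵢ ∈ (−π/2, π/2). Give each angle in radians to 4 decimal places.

θ₁ = 0.5236, θ₂ = 1.0473, θ₃ = 1.2215

arm 1 (φ=0.0°): x'=0.0460, y'=0.0126
  e−x'=0.1640;  (l²−L²−(e−x')²−y'²−z²)/2L = 0.0177
  γ=atan2(-0.2486,0.1640)=-0.9876;  ψ=arccos(0.0595)=1.5113;  θ1=γ+ψ≈0.5236
rotate P by −φ2: (-0.0121, -0.0461, -0.2486)
  A cos θ + B sin θ = C:  0.2221·cos θ + -0.2486·sin θ = -0.1043
  √(A²+B²)=0.3334;  θ2 = -0.8417+1.8889 ≈ 1.0473
φ3=240.0° → target in arm frame (-0.0339, 0.0335)
  e−x'=0.2439;  (l²−L²−(e−x')²−y'²−z²)/2L = -0.1501
  γ=atan2(-0.2486,0.2439)=-0.7949;  ψ=arccos(-0.4310)=2.0164;  θ3=γ+ψ≈1.2215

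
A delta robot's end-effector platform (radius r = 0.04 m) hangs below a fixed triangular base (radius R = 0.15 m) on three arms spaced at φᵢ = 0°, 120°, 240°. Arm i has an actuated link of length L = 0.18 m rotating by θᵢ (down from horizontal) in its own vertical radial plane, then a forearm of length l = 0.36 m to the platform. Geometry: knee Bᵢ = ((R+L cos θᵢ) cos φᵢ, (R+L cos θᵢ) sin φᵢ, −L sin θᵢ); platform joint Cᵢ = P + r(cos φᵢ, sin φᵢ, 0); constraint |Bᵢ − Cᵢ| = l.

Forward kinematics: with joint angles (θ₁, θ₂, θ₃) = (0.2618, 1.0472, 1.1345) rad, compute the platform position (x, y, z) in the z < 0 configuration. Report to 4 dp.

(0.1379, 0.0156, -0.3753)

arm 1 at φ=0.0°: (R−r)+L cos θ1 = 0.2839;  centre 1 = (0.2839, 0.0000, -0.0466)
centre 2 = (0.2000·cos120.0°, 0.2000·sin120.0°, -0.1559) = (-0.1000, 0.1732, -0.1559)
φ3=240.0°: virtual centre (-0.0930, -0.1611, -0.1631), radius l
eliminate P² terms by subtracting sphere 1 from 2 and 3
linear system: -0.7677x+0.3464y = -0.0185−-0.2186z; -0.7538x+-0.3223y = -0.0215−-0.2331z
det = 0.5085;  x = 0.0263+-0.2973z,  y = 0.0051+-0.0279z
quadratic in z: (1.0892)z²+(0.2460)z+(-0.0611)=0, √Δ=0.5715 → z ∈ {-0.3753, 0.1494}; z = -0.3753 (taking z<0)
x = 0.1379, y = 0.0156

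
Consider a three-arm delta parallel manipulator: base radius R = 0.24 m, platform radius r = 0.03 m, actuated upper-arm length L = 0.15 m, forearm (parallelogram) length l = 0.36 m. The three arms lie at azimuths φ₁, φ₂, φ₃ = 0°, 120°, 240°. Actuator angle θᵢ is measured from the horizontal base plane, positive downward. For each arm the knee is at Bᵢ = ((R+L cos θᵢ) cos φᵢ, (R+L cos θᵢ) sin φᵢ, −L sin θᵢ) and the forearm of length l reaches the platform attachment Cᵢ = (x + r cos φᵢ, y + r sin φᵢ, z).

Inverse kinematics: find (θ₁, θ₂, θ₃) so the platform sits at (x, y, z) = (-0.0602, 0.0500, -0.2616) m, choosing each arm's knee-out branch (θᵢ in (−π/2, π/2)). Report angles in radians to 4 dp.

rotate P by −φ1: (-0.0602, 0.0500, -0.2616)
  A cos θ + B sin θ = C:  0.2702·cos θ + -0.2616·sin θ = -0.1228
  γ=atan2(-0.2616,0.2702)=-0.7692;  ψ=arccos(-0.3265)=1.9034;  θ1=γ+ψ≈1.1342
φ2=120.0° → target in arm frame (0.0734, 0.0271)
  A=0.1366, B=-0.2616, C=(l²−L²−A²−y'²−z²)/(2L)=0.0642
  √(A²+B²)=0.2951;  θ2 = -1.0896+1.3514 ≈ 0.2618
φ3=240.0° → target in arm frame (-0.0132, -0.0771)
  A cos θ + B sin θ = C:  0.2232·cos θ + -0.2616·sin θ = -0.0570
  θ3 = atan2(B,A) + arccos(C/0.3439) = 0.8729

θ₁ = 1.1342, θ₂ = 0.2618, θ₃ = 0.8729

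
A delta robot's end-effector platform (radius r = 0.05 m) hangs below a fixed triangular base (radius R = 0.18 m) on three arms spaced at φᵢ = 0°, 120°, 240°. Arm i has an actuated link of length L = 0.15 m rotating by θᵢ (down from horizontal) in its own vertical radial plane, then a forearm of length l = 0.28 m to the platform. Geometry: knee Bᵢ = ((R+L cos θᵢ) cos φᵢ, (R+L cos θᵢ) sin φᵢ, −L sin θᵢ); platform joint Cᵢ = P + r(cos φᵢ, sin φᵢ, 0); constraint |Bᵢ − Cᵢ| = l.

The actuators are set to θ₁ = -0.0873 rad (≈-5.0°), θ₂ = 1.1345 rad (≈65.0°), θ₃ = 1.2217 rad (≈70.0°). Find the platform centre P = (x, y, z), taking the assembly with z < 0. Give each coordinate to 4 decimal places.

φ1=0.0°: virtual centre (0.2794, 0.0000, 0.0131), radius l
φ2=120.0°: virtual centre (-0.0967, 0.1675, -0.1359), radius l
arm 3 at φ=240.0°: ρ3 = 0.1813;  O3 = (-0.0907, -0.1570, -0.1410)
|O₂|²−|O₁|² = -0.0224;  |O₃|²−|O₁|² = -0.0255
linear system: -0.7522x+0.3350y = -0.0224−-0.2981z; -0.7402x+-0.3140y = -0.0255−-0.3081z
det = 0.4842;  x = 0.0322+-0.4065z,  y = 0.0054+-0.0230z
sphere 1 gives Az²+Bz+C=0 with A=1.1657, B=0.1746, C=-0.0171;  B²−4AC=0.1100;  roots -0.2172, 0.0674;  negative root z = -0.2172
x = 0.1204, y = 0.0104

(0.1204, 0.0104, -0.2172)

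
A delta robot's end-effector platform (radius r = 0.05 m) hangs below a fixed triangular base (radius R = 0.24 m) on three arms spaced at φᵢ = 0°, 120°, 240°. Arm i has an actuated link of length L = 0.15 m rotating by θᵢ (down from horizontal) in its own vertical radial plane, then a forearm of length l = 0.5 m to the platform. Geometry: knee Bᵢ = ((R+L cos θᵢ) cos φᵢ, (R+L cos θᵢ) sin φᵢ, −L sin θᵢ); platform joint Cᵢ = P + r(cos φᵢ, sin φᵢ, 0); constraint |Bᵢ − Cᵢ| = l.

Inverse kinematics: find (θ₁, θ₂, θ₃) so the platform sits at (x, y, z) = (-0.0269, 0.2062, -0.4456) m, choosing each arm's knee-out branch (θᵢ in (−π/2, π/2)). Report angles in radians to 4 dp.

θ₁ = 0.8730, θ₂ = -0.1742, θ₃ = 1.3963

φ1=0.0° → target in arm frame (-0.0269, 0.2062)
  A=0.2169, B=-0.4456, C=(l²−L²−A²−y'²−z²)/(2L)=-0.2021
  √(A²+B²)=0.4956;  θ1 = -1.1178+1.9908 ≈ 0.8730
rotate P by −φ2: (0.1920, -0.0798, -0.4456)
  A cos θ + B sin θ = C:  -0.0020·cos θ + -0.4456·sin θ = 0.0752
  √(A²+B²)=0.4456;  θ2 = -1.5753+1.4012 ≈ -0.1742
φ3=240.0° → target in arm frame (-0.1651, -0.1264)
  A cos θ + B sin θ = C:  0.3551·cos θ + -0.4456·sin θ = -0.3772
  θ3 = atan2(B,A) + arccos(C/0.5698) = 1.3963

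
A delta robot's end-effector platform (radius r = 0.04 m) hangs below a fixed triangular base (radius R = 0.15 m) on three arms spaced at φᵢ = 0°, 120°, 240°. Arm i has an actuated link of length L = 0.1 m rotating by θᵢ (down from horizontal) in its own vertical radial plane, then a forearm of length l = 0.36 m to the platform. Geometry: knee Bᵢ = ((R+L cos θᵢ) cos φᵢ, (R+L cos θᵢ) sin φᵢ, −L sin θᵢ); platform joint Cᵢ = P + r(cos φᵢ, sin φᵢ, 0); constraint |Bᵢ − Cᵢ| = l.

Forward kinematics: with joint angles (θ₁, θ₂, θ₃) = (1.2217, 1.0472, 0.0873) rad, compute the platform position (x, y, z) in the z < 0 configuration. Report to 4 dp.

(-0.0800, -0.0980, -0.3580)

φ1=0.0°: virtual centre (0.1442, 0.0000, -0.0940), radius l
S2 = (0.1600·cos120.0°, 0.1600·sin120.0°, -0.0866) = (-0.0800, 0.1386, -0.0866)
arm 3 at φ=240.0°: (R−r)+L cos θ3 = 0.2096;  S3 = (-0.1048, -0.1815, -0.0087)
|S₂|²−|S₁|² = 0.0035;  |S₃|²−|S₁|² = 0.0144
plane₁₂: -0.4484x+0.2771y+0.0147z = 0.0035
det = 0.3008;  x = -0.0175+0.1748z,  y = -0.0157+0.2298z
into |P−S₁|² = l²: 1.0834z² + 0.1242z + -0.0944 = 0;  Δ = 0.4245;  z = -0.3580 or 0.2434 → z<0 root = -0.3580
x = -0.0800, y = -0.0980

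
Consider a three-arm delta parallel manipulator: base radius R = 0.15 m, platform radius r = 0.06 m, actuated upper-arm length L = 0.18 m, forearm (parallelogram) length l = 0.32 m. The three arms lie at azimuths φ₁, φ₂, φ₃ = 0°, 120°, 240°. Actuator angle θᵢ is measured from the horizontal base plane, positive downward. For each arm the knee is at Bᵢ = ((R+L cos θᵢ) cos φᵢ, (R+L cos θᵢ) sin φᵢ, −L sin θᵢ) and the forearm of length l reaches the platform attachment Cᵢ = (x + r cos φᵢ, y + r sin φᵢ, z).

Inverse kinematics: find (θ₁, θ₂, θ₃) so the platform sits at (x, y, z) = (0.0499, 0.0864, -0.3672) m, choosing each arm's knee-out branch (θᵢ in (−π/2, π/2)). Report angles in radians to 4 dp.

rotate P by −φ1: (0.0499, 0.0864, -0.3672)
  A=0.0401, B=-0.3672, C=(l²−L²−A²−y'²−z²)/(2L)=-0.2053
  √(A²+B²)=0.3694;  θ1 = -1.4620+2.1601 ≈ 0.6981
rotate P by −φ2: (0.0499, -0.0864, -0.3672)
  A cos θ + B sin θ = C:  0.0401·cos θ + -0.3672·sin θ = -0.2053
  θ2 = atan2(B,A) + arccos(C/0.3694) = 0.6982
φ3=240.0° → target in arm frame (-0.0998, 0.0000)
  e−x'=0.1898;  (l²−L²−(e−x')²−y'²−z²)/2L = -0.2801
  θ3 = atan2(B,A) + arccos(C/0.4133) = 1.2217

θ₁ = 0.6981, θ₂ = 0.6982, θ₃ = 1.2217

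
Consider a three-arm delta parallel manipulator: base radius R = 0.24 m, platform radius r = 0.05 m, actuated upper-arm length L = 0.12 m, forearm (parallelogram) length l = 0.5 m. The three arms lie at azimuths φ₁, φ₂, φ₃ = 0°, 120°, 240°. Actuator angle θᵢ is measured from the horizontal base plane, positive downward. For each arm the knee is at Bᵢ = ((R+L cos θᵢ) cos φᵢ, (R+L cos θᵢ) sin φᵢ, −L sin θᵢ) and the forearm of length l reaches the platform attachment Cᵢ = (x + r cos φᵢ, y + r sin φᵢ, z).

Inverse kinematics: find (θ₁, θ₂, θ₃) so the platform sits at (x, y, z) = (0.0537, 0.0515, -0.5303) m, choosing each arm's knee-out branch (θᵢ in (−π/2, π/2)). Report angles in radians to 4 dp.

arm 1 (φ=0.0°): x'=0.0537, y'=0.0515
  A=0.1363, B=-0.5303, C=(l²−L²−A²−y'²−z²)/(2L)=-0.2785
  θ1 = atan2(B,A) + arccos(C/0.5475) = 0.7853
φ2=120.0° → target in arm frame (0.0178, -0.0723)
  A=0.1722, B=-0.5303, C=(l²−L²−A²−y'²−z²)/(2L)=-0.3355
  θ2 = atan2(B,A) + arccos(C/0.5576) = 0.9596
φ3=240.0° → target in arm frame (-0.0715, 0.0208)
  A=0.2615, B=-0.5303, C=(l²−L²−A²−y'²−z²)/(2L)=-0.4767
  √(A²+B²)=0.5912;  θ3 = -1.1127+2.5086 ≈ 1.3958

θ₁ = 0.7853, θ₂ = 0.9596, θ₃ = 1.3958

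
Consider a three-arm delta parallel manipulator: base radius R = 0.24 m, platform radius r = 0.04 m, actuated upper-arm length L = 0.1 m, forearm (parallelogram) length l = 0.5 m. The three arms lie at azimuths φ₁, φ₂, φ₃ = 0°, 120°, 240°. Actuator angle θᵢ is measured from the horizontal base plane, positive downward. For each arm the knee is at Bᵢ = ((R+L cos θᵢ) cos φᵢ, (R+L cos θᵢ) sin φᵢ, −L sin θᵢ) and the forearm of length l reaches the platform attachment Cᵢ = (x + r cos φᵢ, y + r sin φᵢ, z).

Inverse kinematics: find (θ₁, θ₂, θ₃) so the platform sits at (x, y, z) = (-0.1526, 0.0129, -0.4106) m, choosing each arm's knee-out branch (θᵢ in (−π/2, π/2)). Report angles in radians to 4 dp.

φ1=0.0° → target in arm frame (-0.1526, 0.0129)
  A=0.3526, B=-0.4106, C=(l²−L²−A²−y'²−z²)/(2L)=-0.2654
  θ1 = atan2(B,A) + arccos(C/0.5412) = 1.2221
rotate P by −φ2: (0.0875, 0.1257, -0.4106)
  A cos θ + B sin θ = C:  0.1125·cos θ + -0.4106·sin θ = 0.2147
  γ=atan2(-0.4106,0.1125)=-1.3033;  ψ=arccos(0.5043)=1.0422;  θ2=γ+ψ≈-0.2611
arm 3 (φ=240.0°): x'=0.0651, y'=-0.1386
  e−x'=0.1349;  (l²−L²−(e−x')²−y'²−z²)/2L = 0.1700
  θ3 = atan2(B,A) + arccos(C/0.4322) = -0.0870

θ₁ = 1.2221, θ₂ = -0.2611, θ₃ = -0.0870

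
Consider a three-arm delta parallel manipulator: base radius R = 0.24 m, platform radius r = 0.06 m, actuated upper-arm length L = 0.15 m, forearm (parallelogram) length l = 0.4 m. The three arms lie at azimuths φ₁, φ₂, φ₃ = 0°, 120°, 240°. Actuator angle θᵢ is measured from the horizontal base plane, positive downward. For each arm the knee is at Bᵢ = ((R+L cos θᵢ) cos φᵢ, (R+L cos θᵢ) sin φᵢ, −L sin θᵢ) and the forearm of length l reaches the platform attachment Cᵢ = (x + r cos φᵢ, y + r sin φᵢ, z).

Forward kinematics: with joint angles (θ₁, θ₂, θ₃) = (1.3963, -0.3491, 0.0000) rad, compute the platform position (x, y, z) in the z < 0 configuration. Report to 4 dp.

arm 1 at φ=0.0°: ρ1 = 0.2060;  centre 1 = (0.2060, 0.0000, -0.1477)
arm 2 at φ=120.0°: ρ2 = 0.3210;  centre 2 = (-0.1605, 0.2780, 0.0513)
φ3=240.0°: virtual centre (-0.1650, -0.2858, 0.0000), radius l
|centre ₂|²−|centre ₁|² = 0.0414;  |centre ₃|²−|centre ₁|² = 0.0446
[-0.7330 0.5559 0.3981]·P = 0.0414;  [-0.7421 -0.5716 0.2954]·P = 0.0446
Cramer: x(z) = -0.0583+0.4711z;  y(z) = -0.0024-0.0948z
quadratic in z: (1.2310)z²+(0.0468)z+(-0.0683)=0, √Δ=0.5819 → z ∈ {-0.2554, 0.2173}; z = -0.2554 (taking z<0)
x = -0.1786, y = 0.0218

(-0.1786, 0.0218, -0.2554)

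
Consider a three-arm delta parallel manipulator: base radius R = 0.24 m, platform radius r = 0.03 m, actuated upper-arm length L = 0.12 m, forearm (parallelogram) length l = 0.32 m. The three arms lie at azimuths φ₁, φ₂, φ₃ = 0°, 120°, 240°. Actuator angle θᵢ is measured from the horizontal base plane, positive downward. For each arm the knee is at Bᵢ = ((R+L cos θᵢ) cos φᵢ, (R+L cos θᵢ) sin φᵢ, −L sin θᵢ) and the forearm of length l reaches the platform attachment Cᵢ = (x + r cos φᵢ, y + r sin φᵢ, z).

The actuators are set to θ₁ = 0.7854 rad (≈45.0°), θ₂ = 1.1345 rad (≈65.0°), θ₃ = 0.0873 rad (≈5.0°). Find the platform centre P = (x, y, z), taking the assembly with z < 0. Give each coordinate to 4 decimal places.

(-0.0060, -0.0615, -0.1750)

O1 = (0.2949·cos0.0°, 0.2949·sin0.0°, -0.0849) = (0.2949, 0.0000, -0.0849)
arm 2 at φ=120.0°: ρ2 = 0.2607;  O2 = (-0.1304, 0.2258, -0.1088)
O3 = (0.3295·cos240.0°, 0.3295·sin240.0°, -0.0105) = (-0.1648, -0.2854, -0.0105)
subtract pairs → two planes through P
[-0.8504 0.4516 -0.0478]·P = -0.0143;  [-0.9192 -0.5708 0.1488]·P = 0.0146
Cramer: x(z) = 0.0018+0.0443z;  y(z) = -0.0284+0.1893z
quadratic in z: (1.0378)z²+(0.1330)z+(-0.0085)=0, √Δ=0.2302 → z ∈ {-0.1750, 0.0468}; z = -0.1750 (taking z<0)
x = -0.0060, y = -0.0615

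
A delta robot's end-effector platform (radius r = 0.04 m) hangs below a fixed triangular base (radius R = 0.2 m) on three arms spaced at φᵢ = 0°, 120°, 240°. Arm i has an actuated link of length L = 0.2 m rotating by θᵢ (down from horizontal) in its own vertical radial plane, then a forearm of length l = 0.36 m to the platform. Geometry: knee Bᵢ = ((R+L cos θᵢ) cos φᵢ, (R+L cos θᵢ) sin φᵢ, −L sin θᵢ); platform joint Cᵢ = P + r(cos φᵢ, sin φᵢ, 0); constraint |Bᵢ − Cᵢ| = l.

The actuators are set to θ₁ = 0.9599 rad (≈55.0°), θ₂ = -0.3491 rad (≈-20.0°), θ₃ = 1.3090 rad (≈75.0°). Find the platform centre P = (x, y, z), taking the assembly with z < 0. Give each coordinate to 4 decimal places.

S1 = (0.2747·cos0.0°, 0.2747·sin0.0°, -0.1638) = (0.2747, 0.0000, -0.1638)
S2 = (0.3479·cos120.0°, 0.3479·sin120.0°, 0.0684) = (-0.1740, 0.3013, 0.0684)
S3 = (0.2118·cos240.0°, 0.2118·sin240.0°, -0.1932) = (-0.1059, -0.1834, -0.1932)
eliminate P² terms by subtracting sphere 1 from 2 and 3
linear system: -0.8974x+0.6026y = 0.0234−0.4645z; -0.7612x+-0.3668y = -0.0201−-0.0587z
Cramer: x(z) = 0.0045+0.1713z;  y(z) = 0.0456-0.5156z
sphere 1 gives Az²+Bz+C=0 with A=1.2952, B=0.1881, C=-0.0277;  B²−4AC=0.1787;  roots -0.2358, 0.0906;  negative root z = -0.2358
x = -0.0359, y = 0.1672

(-0.0359, 0.1672, -0.2358)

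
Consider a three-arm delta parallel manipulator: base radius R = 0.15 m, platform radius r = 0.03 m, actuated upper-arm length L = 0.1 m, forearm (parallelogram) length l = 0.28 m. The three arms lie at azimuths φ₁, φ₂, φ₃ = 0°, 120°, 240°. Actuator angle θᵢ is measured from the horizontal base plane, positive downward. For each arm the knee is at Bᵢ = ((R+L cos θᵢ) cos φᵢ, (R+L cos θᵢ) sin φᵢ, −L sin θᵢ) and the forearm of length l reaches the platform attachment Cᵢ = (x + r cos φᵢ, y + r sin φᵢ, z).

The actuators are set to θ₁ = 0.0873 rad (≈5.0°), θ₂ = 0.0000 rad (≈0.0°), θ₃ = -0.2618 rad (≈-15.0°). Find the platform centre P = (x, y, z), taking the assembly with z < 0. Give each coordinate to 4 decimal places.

(-0.0106, -0.0104, -0.1677)

φ1=0.0°: virtual centre (0.2196, 0.0000, -0.0087), radius l
arm 2 at φ=120.0°: e+L cos θ2 = 0.2200;  S2 = (-0.1100, 0.1905, 0.0000)
arm 3 at φ=240.0°: e+L cos θ3 = 0.2166;  S3 = (-0.1083, -0.1876, 0.0259)
eliminate P² terms by subtracting sphere 1 from 2 and 3
linear system: -0.6592x+0.3811y = 0.0001−0.0174z; -0.6558x+-0.3751y = -0.0007−0.0692z
Cramer: x(z) = 0.0005+0.0662z;  y(z) = 0.0011+0.0688z
sphere 1 gives Az²+Bz+C=0 with A=1.0091, B=-0.0114, C=-0.0303;  B²−4AC=0.1225;  roots -0.1677, 0.1790;  negative root z = -0.1677
x = -0.0106, y = -0.0104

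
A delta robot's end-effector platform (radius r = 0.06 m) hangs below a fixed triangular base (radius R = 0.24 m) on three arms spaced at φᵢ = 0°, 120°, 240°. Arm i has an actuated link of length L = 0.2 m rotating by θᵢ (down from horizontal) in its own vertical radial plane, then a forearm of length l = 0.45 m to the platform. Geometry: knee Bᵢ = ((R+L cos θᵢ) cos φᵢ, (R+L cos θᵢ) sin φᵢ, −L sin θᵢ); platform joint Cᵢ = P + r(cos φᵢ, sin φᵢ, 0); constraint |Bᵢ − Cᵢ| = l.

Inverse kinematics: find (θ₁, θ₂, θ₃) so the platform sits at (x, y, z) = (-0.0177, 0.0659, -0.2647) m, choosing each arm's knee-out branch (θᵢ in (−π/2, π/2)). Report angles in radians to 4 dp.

φ1=0.0° → target in arm frame (-0.0177, 0.0659)
  A cos θ + B sin θ = C:  0.1977·cos θ + -0.2647·sin θ = 0.1225
  θ1 = atan2(B,A) + arccos(C/0.3304) = 0.2616
arm 2 (φ=120.0°): x'=0.0659, y'=-0.0176
  e−x'=0.1141;  (l²−L²−(e−x')²−y'²−z²)/2L = 0.1978
  γ=atan2(-0.2647,0.1141)=-1.1639;  ψ=arccos(0.6862)=0.8146;  θ2=γ+ψ≈-0.3493
rotate P by −φ3: (-0.0482, -0.0483, -0.2647)
  A cos θ + B sin θ = C:  0.2282·cos θ + -0.2647·sin θ = 0.0950
  √(A²+B²)=0.3495;  θ3 = -0.8593+1.2954 ≈ 0.4361

θ₁ = 0.2616, θ₂ = -0.3493, θ₃ = 0.4361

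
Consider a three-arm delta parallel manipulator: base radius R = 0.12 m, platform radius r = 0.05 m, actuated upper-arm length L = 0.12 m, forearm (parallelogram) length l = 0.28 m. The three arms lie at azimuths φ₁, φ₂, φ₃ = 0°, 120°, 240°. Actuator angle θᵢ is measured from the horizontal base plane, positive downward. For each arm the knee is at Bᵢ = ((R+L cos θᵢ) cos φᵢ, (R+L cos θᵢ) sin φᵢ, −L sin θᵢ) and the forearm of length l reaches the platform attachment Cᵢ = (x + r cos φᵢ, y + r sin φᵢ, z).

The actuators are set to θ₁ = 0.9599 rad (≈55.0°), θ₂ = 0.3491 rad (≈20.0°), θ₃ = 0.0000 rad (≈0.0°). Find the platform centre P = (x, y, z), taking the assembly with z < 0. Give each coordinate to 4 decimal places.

(-0.0966, -0.0318, -0.2465)

arm 1 at φ=0.0°: ρ1 = 0.1388;  O1 = (0.1388, 0.0000, -0.0983)
φ2=120.0°: virtual centre (-0.0914, 0.1583, -0.0410), radius l
φ3=240.0°: virtual centre (-0.0950, -0.1645, 0.0000), radius l
subtract pairs → two planes through P
linear system: -0.4604x+0.3166y = 0.0062−0.1145z; -0.4677x+-0.3291y = 0.0072−0.1966z
Cramer: x(z) = -0.0143+0.3335z;  y(z) = -0.0014+0.1234z
into |P−O₁|² = l²: 1.1265z² + 0.0941z + -0.0453 = 0;  Δ = 0.2129;  z = -0.2465 or 0.1630 → z<0 root = -0.2465
x = -0.0966, y = -0.0318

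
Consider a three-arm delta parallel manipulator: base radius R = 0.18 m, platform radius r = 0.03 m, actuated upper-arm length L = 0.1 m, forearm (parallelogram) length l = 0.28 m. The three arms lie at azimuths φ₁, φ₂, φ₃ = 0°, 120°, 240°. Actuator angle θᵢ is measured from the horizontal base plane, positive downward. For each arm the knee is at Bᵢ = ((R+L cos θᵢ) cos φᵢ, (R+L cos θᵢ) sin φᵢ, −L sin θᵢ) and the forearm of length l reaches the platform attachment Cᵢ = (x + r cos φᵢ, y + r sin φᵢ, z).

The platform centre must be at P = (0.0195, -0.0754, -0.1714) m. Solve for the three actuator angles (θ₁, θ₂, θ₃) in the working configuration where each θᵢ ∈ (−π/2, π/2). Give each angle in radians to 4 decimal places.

θ₁ = 0.2626, θ₂ = 1.1347, θ₃ = -0.2619

arm 1 (φ=0.0°): x'=0.0195, y'=-0.0754
  A=0.1305, B=-0.1714, C=(l²−L²−A²−y'²−z²)/(2L)=0.0815
  θ1 = atan2(B,A) + arccos(C/0.2154) = 0.2626
rotate P by −φ2: (-0.0750, 0.0208, -0.1714)
  A cos θ + B sin θ = C:  0.2250·cos θ + -0.1714·sin θ = -0.0603
  √(A²+B²)=0.2829;  θ2 = -0.6509+1.7856 ≈ 1.1347
φ3=240.0° → target in arm frame (0.0555, 0.0546)
  A=0.0945, B=-0.1714, C=(l²−L²−A²−y'²−z²)/(2L)=0.1356
  γ=atan2(-0.1714,0.0945)=-1.0671;  ψ=arccos(0.6929)=0.8053;  θ3=γ+ψ≈-0.2619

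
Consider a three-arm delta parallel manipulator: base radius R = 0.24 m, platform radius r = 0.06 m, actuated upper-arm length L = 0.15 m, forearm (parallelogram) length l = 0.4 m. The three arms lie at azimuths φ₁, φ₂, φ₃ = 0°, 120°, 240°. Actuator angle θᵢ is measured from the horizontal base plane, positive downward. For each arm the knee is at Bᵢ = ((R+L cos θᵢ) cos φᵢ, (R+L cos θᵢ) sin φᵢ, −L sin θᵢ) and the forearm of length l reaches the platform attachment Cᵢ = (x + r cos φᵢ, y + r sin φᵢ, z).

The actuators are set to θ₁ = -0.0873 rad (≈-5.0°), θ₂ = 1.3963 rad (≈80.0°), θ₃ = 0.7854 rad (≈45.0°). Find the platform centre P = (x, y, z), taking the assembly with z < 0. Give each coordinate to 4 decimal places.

O1 = (0.3294·cos0.0°, 0.3294·sin0.0°, 0.0131) = (0.3294, 0.0000, 0.0131)
φ2=120.0°: virtual centre (-0.1030, 0.1784, -0.1477), radius l
arm 3 at φ=240.0°: ρ3 = 0.2861;  O3 = (-0.1430, -0.2477, -0.1061)
|O₂|²−|O₁|² = -0.0444;  |O₃|²−|O₁|² = -0.0156
[-0.8649 0.3569 -0.3216]·P = -0.0444;  [-0.9449 -0.4955 -0.2383]·P = -0.0156
det = 0.7658;  x = 0.0360+-0.3191z,  y = -0.0372+0.1277z
sphere 1 gives Az²+Bz+C=0 with A=1.1182, B=0.1516, C=-0.0724;  B²−4AC=0.3466;  roots -0.3311, 0.1955;  negative root z = -0.3311
x = 0.1417, y = -0.0795

(0.1417, -0.0795, -0.3311)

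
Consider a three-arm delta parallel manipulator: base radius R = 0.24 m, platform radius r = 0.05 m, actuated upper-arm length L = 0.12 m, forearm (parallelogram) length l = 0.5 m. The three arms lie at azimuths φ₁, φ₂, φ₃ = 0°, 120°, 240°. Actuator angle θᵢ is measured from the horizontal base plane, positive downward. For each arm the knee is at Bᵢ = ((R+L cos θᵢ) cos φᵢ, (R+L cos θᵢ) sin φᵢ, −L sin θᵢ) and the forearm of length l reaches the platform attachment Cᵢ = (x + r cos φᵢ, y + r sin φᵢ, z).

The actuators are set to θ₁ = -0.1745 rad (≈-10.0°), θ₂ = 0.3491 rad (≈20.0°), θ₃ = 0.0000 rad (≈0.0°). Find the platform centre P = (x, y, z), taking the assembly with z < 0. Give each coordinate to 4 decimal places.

S1 = (0.3082·cos0.0°, 0.3082·sin0.0°, 0.0208) = (0.3082, 0.0000, 0.0208)
φ2=120.0°: virtual centre (-0.1514, 0.2622, -0.0410), radius l
arm 3 at φ=240.0°: (R−r)+L cos θ3 = 0.3100;  S3 = (-0.1550, -0.2685, 0.0000)
subtract pairs → two planes through P
linear system: -0.9191x+0.5244y = -0.0021−-0.1238z; -0.9264x+-0.5369y = 0.0007−-0.0417z
det = 0.9793;  x = 0.0008+-0.0902z,  y = -0.0026+0.0780z
sphere 1 gives Az²+Bz+C=0 with A=1.0142, B=0.0134, C=-0.1551;  B²−4AC=0.6292;  roots -0.3976, 0.3845;  negative root z = -0.3976
x = 0.0366, y = -0.0336

(0.0366, -0.0336, -0.3976)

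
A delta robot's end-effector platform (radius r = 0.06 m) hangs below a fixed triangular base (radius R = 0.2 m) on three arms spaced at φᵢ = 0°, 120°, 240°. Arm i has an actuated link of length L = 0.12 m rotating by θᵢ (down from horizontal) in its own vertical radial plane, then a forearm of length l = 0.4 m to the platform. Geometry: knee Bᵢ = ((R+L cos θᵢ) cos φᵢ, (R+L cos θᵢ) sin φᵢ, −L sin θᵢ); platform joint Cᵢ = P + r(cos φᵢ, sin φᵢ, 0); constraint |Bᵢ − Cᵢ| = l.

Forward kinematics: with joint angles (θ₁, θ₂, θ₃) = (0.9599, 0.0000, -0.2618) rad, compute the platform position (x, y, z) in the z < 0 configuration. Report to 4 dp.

(-0.1266, -0.0212, -0.3151)

φ1=0.0°: virtual centre (0.2088, 0.0000, -0.0983), radius l
S2 = (0.2600·cos120.0°, 0.2600·sin120.0°, 0.0000) = (-0.1300, 0.2252, 0.0000)
φ3=240.0°: virtual centre (-0.1280, -0.2216, 0.0311), radius l
|S₂|²−|S₁|² = 0.0143;  |S₃|²−|S₁|² = 0.0132
[-0.6777 0.4503 0.1966]·P = 0.0143;  [-0.6736 -0.4433 0.2587]·P = 0.0132
det = 0.6037;  x = -0.0204+0.3373z,  y = 0.0012+0.0711z
sphere 1 gives Az²+Bz+C=0 with A=1.1188, B=0.0421, C=-0.0978;  B²−4AC=0.4395;  roots -0.3151, 0.2774;  negative root z = -0.3151
x = -0.1266, y = -0.0212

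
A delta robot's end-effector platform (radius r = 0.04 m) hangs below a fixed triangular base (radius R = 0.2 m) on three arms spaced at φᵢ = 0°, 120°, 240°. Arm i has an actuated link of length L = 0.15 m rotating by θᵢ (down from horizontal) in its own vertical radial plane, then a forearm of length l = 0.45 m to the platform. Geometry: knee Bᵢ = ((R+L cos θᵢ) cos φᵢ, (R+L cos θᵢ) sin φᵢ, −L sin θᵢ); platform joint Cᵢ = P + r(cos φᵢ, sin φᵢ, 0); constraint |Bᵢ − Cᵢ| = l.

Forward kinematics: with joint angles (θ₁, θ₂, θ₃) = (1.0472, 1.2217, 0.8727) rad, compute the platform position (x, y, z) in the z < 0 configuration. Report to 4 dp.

arm 1 at φ=0.0°: ρ1 = 0.2350;  centre 1 = (0.2350, 0.0000, -0.1299)
centre 2 = (0.2113·cos120.0°, 0.2113·sin120.0°, -0.1410) = (-0.1057, 0.1830, -0.1410)
centre 3 = (0.2564·cos240.0°, 0.2564·sin240.0°, -0.1149) = (-0.1282, -0.2221, -0.1149)
eliminate P² terms by subtracting sphere 1 from 2 and 3
linear system: -0.6813x+0.3660y = -0.0076−-0.0221z; -0.7264x+-0.4441y = 0.0069−0.0300z
Cramer: x(z) = 0.0015+0.0020z;  y(z) = -0.0179+0.0642z
sphere 1 gives Az²+Bz+C=0 with A=1.0041, B=0.2566, C=-0.1308;  B²−4AC=0.5911;  roots -0.5106, 0.2551;  negative root z = -0.5106
x = 0.0005, y = -0.0507

(0.0005, -0.0507, -0.5106)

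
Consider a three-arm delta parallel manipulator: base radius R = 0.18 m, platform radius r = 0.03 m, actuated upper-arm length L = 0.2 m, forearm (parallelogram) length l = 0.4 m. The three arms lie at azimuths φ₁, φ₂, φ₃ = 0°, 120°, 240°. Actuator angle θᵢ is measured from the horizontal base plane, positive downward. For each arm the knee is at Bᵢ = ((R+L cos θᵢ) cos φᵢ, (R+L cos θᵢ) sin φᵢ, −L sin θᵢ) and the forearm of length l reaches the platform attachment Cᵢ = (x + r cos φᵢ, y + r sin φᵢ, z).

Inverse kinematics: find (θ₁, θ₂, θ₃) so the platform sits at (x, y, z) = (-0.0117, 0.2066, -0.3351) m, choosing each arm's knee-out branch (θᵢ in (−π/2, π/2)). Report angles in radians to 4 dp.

rotate P by −φ1: (-0.0117, 0.2066, -0.3351)
  A cos θ + B sin θ = C:  0.1617·cos θ + -0.3351·sin θ = -0.1528
  γ=atan2(-0.3351,0.1617)=-1.1212;  ψ=arccos(-0.4107)=1.9940;  θ1=γ+ψ≈0.8728
rotate P by −φ2: (0.1848, -0.0932, -0.3351)
  A cos θ + B sin θ = C:  -0.0348·cos θ + -0.3351·sin θ = -0.0055
  θ2 = atan2(B,A) + arccos(C/0.3369) = -0.0872
φ3=240.0° → target in arm frame (-0.1731, -0.1134)
  A cos θ + B sin θ = C:  0.3231·cos θ + -0.3351·sin θ = -0.2738
  θ3 = atan2(B,A) + arccos(C/0.4655) = 1.3961

θ₁ = 0.8728, θ₂ = -0.0872, θ₃ = 1.3961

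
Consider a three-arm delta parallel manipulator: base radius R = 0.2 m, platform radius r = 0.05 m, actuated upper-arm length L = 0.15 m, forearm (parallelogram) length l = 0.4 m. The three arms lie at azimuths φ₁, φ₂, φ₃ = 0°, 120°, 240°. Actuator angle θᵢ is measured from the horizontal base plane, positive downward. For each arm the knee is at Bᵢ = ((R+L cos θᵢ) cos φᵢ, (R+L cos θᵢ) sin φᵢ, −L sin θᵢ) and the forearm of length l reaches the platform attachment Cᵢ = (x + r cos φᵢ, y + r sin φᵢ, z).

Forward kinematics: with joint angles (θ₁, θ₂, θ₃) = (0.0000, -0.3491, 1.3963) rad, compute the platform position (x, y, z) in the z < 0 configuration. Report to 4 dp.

(0.0782, 0.1887, -0.2742)

arm 1 at φ=0.0°: (R−r)+L cos θ1 = 0.3000;  S1 = (0.3000, 0.0000, 0.0000)
S2 = (0.2910·cos120.0°, 0.2910·sin120.0°, 0.0513) = (-0.1455, 0.2520, 0.0513)
S3 = (0.1760·cos240.0°, 0.1760·sin240.0°, -0.1477) = (-0.0880, -0.1525, -0.1477)
subtract pairs → two planes through P
linear system: -0.8910x+0.5039y = -0.0027−0.1026z; -0.7760x+-0.3049y = -0.0372−-0.2954z
Cramer: x(z) = 0.0295-0.1774z;  y(z) = 0.0468-0.5173z
quadratic in z: (1.2991)z²+(0.0475)z+(-0.0847)=0, √Δ=0.6649 → z ∈ {-0.2742, 0.2376}; z = -0.2742 (taking z<0)
x = 0.0782, y = 0.1887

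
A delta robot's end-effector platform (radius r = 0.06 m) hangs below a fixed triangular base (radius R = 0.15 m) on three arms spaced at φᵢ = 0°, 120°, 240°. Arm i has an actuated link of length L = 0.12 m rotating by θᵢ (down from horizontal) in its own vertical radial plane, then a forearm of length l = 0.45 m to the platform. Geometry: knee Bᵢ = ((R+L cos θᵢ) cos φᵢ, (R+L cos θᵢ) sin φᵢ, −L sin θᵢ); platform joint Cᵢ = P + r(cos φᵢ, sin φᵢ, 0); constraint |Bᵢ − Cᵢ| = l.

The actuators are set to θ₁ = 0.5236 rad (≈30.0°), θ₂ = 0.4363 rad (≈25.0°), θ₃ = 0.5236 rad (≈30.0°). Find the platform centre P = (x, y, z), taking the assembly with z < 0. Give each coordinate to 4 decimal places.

φ1=0.0°: virtual centre (0.1939, 0.0000, -0.0600), radius l
φ2=120.0°: virtual centre (-0.0994, 0.1721, -0.0507), radius l
φ3=240.0°: virtual centre (-0.0970, -0.1679, -0.0600), radius l
subtract pairs → two planes through P
linear system: -0.5866x+0.3443y = 0.0009−0.0186z; -0.5818x+-0.3359y = 0.0000−0.0000z
det = 0.3973;  x = -0.0007+0.0157z,  y = 0.0013+-0.0272z
sphere 1 gives Az²+Bz+C=0 with A=1.0010, B=0.1138, C=-0.1610;  B²−4AC=0.6576;  roots -0.4619, 0.3482;  negative root z = -0.4619
x = -0.0080, y = 0.0138

(-0.0080, 0.0138, -0.4619)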